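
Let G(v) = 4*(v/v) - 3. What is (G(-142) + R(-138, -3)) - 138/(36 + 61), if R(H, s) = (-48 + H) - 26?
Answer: -20605/97 ≈ -212.42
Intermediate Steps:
R(H, s) = -74 + H
G(v) = 1 (G(v) = 4*1 - 3 = 4 - 3 = 1)
(G(-142) + R(-138, -3)) - 138/(36 + 61) = (1 + (-74 - 138)) - 138/(36 + 61) = (1 - 212) - 138/97 = -211 + (1/97)*(-138) = -211 - 138/97 = -20605/97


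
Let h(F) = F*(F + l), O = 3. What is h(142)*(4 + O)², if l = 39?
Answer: 1259398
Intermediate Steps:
h(F) = F*(39 + F) (h(F) = F*(F + 39) = F*(39 + F))
h(142)*(4 + O)² = (142*(39 + 142))*(4 + 3)² = (142*181)*7² = 25702*49 = 1259398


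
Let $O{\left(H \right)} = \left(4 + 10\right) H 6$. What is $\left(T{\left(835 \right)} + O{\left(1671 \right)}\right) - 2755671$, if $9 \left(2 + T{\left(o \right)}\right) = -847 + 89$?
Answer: $- \frac{23538539}{9} \approx -2.6154 \cdot 10^{6}$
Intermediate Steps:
$T{\left(o \right)} = - \frac{776}{9}$ ($T{\left(o \right)} = -2 + \frac{-847 + 89}{9} = -2 + \frac{1}{9} \left(-758\right) = -2 - \frac{758}{9} = - \frac{776}{9}$)
$O{\left(H \right)} = 84 H$ ($O{\left(H \right)} = 14 H 6 = 84 H$)
$\left(T{\left(835 \right)} + O{\left(1671 \right)}\right) - 2755671 = \left(- \frac{776}{9} + 84 \cdot 1671\right) - 2755671 = \left(- \frac{776}{9} + 140364\right) - 2755671 = \frac{1262500}{9} - 2755671 = - \frac{23538539}{9}$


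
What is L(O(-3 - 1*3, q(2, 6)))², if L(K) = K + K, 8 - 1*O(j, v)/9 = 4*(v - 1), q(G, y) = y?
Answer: 46656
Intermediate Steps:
O(j, v) = 108 - 36*v (O(j, v) = 72 - 36*(v - 1) = 72 - 36*(-1 + v) = 72 - 9*(-4 + 4*v) = 72 + (36 - 36*v) = 108 - 36*v)
L(K) = 2*K
L(O(-3 - 1*3, q(2, 6)))² = (2*(108 - 36*6))² = (2*(108 - 216))² = (2*(-108))² = (-216)² = 46656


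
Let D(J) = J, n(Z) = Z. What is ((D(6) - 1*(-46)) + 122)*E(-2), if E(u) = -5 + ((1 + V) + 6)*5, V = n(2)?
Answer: 6960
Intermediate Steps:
V = 2
E(u) = 40 (E(u) = -5 + ((1 + 2) + 6)*5 = -5 + (3 + 6)*5 = -5 + 9*5 = -5 + 45 = 40)
((D(6) - 1*(-46)) + 122)*E(-2) = ((6 - 1*(-46)) + 122)*40 = ((6 + 46) + 122)*40 = (52 + 122)*40 = 174*40 = 6960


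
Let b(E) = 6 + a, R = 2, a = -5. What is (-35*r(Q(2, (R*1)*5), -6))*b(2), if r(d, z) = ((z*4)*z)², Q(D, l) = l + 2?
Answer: -725760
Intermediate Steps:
Q(D, l) = 2 + l
r(d, z) = 16*z⁴ (r(d, z) = ((4*z)*z)² = (4*z²)² = 16*z⁴)
b(E) = 1 (b(E) = 6 - 5 = 1)
(-35*r(Q(2, (R*1)*5), -6))*b(2) = -560*(-6)⁴*1 = -560*1296*1 = -35*20736*1 = -725760*1 = -725760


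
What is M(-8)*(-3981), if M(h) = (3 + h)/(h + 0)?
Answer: -19905/8 ≈ -2488.1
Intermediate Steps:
M(h) = (3 + h)/h
M(-8)*(-3981) = ((3 - 8)/(-8))*(-3981) = -⅛*(-5)*(-3981) = (5/8)*(-3981) = -19905/8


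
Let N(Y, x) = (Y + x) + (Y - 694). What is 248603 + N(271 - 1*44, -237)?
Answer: 248126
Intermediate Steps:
N(Y, x) = -694 + x + 2*Y (N(Y, x) = (Y + x) + (-694 + Y) = -694 + x + 2*Y)
248603 + N(271 - 1*44, -237) = 248603 + (-694 - 237 + 2*(271 - 1*44)) = 248603 + (-694 - 237 + 2*(271 - 44)) = 248603 + (-694 - 237 + 2*227) = 248603 + (-694 - 237 + 454) = 248603 - 477 = 248126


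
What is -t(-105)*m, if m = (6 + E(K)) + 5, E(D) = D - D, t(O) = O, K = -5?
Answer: 1155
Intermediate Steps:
E(D) = 0
m = 11 (m = (6 + 0) + 5 = 6 + 5 = 11)
-t(-105)*m = -(-105)*11 = -1*(-1155) = 1155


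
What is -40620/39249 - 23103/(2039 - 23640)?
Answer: 9779009/282605883 ≈ 0.034603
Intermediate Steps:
-40620/39249 - 23103/(2039 - 23640) = -40620*1/39249 - 23103/(-21601) = -13540/13083 - 23103*(-1/21601) = -13540/13083 + 23103/21601 = 9779009/282605883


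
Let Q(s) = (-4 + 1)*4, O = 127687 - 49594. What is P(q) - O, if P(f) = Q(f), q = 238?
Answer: -78105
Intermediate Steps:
O = 78093
Q(s) = -12 (Q(s) = -3*4 = -12)
P(f) = -12
P(q) - O = -12 - 1*78093 = -12 - 78093 = -78105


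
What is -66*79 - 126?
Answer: -5340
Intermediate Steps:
-66*79 - 126 = -5214 - 126 = -5340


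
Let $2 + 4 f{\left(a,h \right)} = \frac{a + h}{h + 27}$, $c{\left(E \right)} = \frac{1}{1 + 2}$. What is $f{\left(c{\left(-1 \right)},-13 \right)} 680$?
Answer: $- \frac{10370}{21} \approx -493.81$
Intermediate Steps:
$c{\left(E \right)} = \frac{1}{3}$
$f{\left(a,h \right)} = - \frac{1}{2} + \frac{a + h}{4 \left(27 + h\right)}$ ($f{\left(a,h \right)} = - \frac{1}{2} + \frac{\left(a + h\right) \frac{1}{h + 27}}{4} = - \frac{1}{2} + \frac{\left(a + h\right) \frac{1}{27 + h}}{4} = - \frac{1}{2} + \frac{\frac{1}{27 + h} \left(a + h\right)}{4} = - \frac{1}{2} + \frac{a + h}{4 \left(27 + h\right)}$)
$f{\left(c{\left(-1 \right)},-13 \right)} 680 = \frac{-54 + \frac{1}{3} - -13}{4 \left(27 - 13\right)} 680 = \frac{-54 + \frac{1}{3} + 13}{4 \cdot 14} \cdot 680 = \frac{1}{4} \cdot \frac{1}{14} \left(- \frac{122}{3}\right) 680 = \left(- \frac{61}{84}\right) 680 = - \frac{10370}{21}$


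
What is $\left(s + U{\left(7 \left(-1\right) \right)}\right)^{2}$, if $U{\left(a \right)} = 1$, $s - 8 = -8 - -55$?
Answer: $3136$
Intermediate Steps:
$s = 55$ ($s = 8 - -47 = 8 + \left(-8 + 55\right) = 8 + 47 = 55$)
$\left(s + U{\left(7 \left(-1\right) \right)}\right)^{2} = \left(55 + 1\right)^{2} = 56^{2} = 3136$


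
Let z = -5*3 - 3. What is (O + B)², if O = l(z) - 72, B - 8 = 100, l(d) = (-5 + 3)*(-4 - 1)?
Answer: 2116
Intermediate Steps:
z = -18 (z = -15 - 3 = -18)
l(d) = 10 (l(d) = -2*(-5) = 10)
B = 108 (B = 8 + 100 = 108)
O = -62 (O = 10 - 72 = -62)
(O + B)² = (-62 + 108)² = 46² = 2116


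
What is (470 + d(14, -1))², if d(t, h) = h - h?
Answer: 220900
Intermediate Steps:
d(t, h) = 0
(470 + d(14, -1))² = (470 + 0)² = 470² = 220900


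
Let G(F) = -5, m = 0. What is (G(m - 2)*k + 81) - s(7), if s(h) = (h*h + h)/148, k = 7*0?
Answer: 2983/37 ≈ 80.622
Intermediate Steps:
k = 0
s(h) = h/148 + h²/148 (s(h) = (h² + h)*(1/148) = (h + h²)*(1/148) = h/148 + h²/148)
(G(m - 2)*k + 81) - s(7) = (-5*0 + 81) - 7*(1 + 7)/148 = (0 + 81) - 7*8/148 = 81 - 1*14/37 = 81 - 14/37 = 2983/37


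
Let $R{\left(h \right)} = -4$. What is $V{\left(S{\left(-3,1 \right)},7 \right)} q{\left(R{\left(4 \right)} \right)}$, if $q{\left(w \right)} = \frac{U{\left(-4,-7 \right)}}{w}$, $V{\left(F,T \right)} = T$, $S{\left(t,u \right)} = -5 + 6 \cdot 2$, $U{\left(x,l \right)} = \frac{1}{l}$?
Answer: $\frac{1}{4} \approx 0.25$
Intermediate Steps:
$S{\left(t,u \right)} = 7$ ($S{\left(t,u \right)} = -5 + 12 = 7$)
$q{\left(w \right)} = - \frac{1}{7 w}$ ($q{\left(w \right)} = \frac{1}{\left(-7\right) w} = - \frac{1}{7 w}$)
$V{\left(S{\left(-3,1 \right)},7 \right)} q{\left(R{\left(4 \right)} \right)} = 7 \left(- \frac{1}{7 \left(-4\right)}\right) = 7 \left(\left(- \frac{1}{7}\right) \left(- \frac{1}{4}\right)\right) = 7 \cdot \frac{1}{28} = \frac{1}{4}$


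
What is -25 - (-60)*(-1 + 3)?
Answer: 95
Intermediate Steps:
-25 - (-60)*(-1 + 3) = -25 - (-60)*2 = -25 - 20*(-6) = -25 + 120 = 95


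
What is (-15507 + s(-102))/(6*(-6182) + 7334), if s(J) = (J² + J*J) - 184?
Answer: -5117/29758 ≈ -0.17195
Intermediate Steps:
s(J) = -184 + 2*J² (s(J) = (J² + J²) - 184 = 2*J² - 184 = -184 + 2*J²)
(-15507 + s(-102))/(6*(-6182) + 7334) = (-15507 + (-184 + 2*(-102)²))/(6*(-6182) + 7334) = (-15507 + (-184 + 2*10404))/(-37092 + 7334) = (-15507 + (-184 + 20808))/(-29758) = (-15507 + 20624)*(-1/29758) = 5117*(-1/29758) = -5117/29758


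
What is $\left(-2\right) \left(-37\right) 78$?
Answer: $5772$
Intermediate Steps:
$\left(-2\right) \left(-37\right) 78 = 74 \cdot 78 = 5772$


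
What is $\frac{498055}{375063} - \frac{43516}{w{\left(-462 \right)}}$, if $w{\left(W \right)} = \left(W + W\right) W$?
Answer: $\frac{1487064101}{1212953742} \approx 1.226$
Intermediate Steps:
$w{\left(W \right)} = 2 W^{2}$ ($w{\left(W \right)} = 2 W W = 2 W^{2}$)
$\frac{498055}{375063} - \frac{43516}{w{\left(-462 \right)}} = \frac{498055}{375063} - \frac{43516}{2 \left(-462\right)^{2}} = 498055 \cdot \frac{1}{375063} - \frac{43516}{2 \cdot 213444} = \frac{498055}{375063} - \frac{43516}{426888} = \frac{498055}{375063} - \frac{989}{9702} = \frac{1487064101}{1212953742}$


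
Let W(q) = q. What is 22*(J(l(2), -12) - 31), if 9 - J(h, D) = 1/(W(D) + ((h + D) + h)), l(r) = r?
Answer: -4829/10 ≈ -482.90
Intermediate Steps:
J(h, D) = 9 - 1/(2*D + 2*h) (J(h, D) = 9 - 1/(D + ((h + D) + h)) = 9 - 1/(D + ((D + h) + h)) = 9 - 1/(D + (D + 2*h)) = 9 - 1/(2*D + 2*h))
22*(J(l(2), -12) - 31) = 22*((-½ + 9*(-12) + 9*2)/(-12 + 2) - 31) = 22*((-½ - 108 + 18)/(-10) - 31) = 22*(-⅒*(-181/2) - 31) = 22*(181/20 - 31) = 22*(-439/20) = -4829/10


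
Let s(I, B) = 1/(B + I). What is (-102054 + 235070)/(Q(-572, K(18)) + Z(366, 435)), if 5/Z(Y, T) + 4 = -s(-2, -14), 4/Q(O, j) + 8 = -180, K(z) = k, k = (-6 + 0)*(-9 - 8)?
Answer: -393860376/3823 ≈ -1.0302e+5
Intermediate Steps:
k = 102 (k = -6*(-17) = 102)
K(z) = 102
Q(O, j) = -1/47 (Q(O, j) = 4/(-8 - 180) = 4/(-188) = 4*(-1/188) = -1/47)
Z(Y, T) = -80/63 (Z(Y, T) = 5/(-4 - 1/(-14 - 2)) = 5/(-4 - 1/(-16)) = 5/(-4 - 1*(-1/16)) = 5/(-4 + 1/16) = 5/(-63/16) = 5*(-16/63) = -80/63)
(-102054 + 235070)/(Q(-572, K(18)) + Z(366, 435)) = (-102054 + 235070)/(-1/47 - 80/63) = 133016/(-3823/2961) = 133016*(-2961/3823) = -393860376/3823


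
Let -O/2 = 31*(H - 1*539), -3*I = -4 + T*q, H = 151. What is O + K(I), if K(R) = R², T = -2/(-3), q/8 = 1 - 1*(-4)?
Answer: 1953160/81 ≈ 24113.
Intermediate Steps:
q = 40 (q = 8*(1 - 1*(-4)) = 8*(1 + 4) = 8*5 = 40)
T = ⅔ (T = -2*(-⅓) = ⅔ ≈ 0.66667)
I = -68/9 (I = -(-4 + (⅔)*40)/3 = -(-4 + 80/3)/3 = -⅓*68/3 = -68/9 ≈ -7.5556)
O = 24056 (O = -62*(151 - 1*539) = -62*(151 - 539) = -62*(-388) = -2*(-12028) = 24056)
O + K(I) = 24056 + (-68/9)² = 24056 + 4624/81 = 1953160/81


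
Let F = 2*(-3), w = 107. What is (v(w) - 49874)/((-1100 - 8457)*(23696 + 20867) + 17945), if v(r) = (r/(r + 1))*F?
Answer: 897839/7665671628 ≈ 0.00011712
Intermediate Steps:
F = -6
v(r) = -6*r/(1 + r) (v(r) = (r/(r + 1))*(-6) = (r/(1 + r))*(-6) = -6*r/(1 + r))
(v(w) - 49874)/((-1100 - 8457)*(23696 + 20867) + 17945) = (-6*107/(1 + 107) - 49874)/((-1100 - 8457)*(23696 + 20867) + 17945) = (-6*107/108 - 49874)/(-9557*44563 + 17945) = (-6*107*1/108 - 49874)/(-425888591 + 17945) = (-107/18 - 49874)/(-425870646) = -897839/18*(-1/425870646) = 897839/7665671628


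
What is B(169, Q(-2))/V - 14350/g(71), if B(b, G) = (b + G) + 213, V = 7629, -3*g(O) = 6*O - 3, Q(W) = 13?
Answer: 12170205/119521 ≈ 101.82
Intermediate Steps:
g(O) = 1 - 2*O (g(O) = -(6*O - 3)/3 = -(-3 + 6*O)/3 = 1 - 2*O)
B(b, G) = 213 + G + b (B(b, G) = (G + b) + 213 = 213 + G + b)
B(169, Q(-2))/V - 14350/g(71) = (213 + 13 + 169)/7629 - 14350/(1 - 2*71) = 395*(1/7629) - 14350/(1 - 142) = 395/7629 - 14350/(-141) = 395/7629 - 14350*(-1/141) = 395/7629 + 14350/141 = 12170205/119521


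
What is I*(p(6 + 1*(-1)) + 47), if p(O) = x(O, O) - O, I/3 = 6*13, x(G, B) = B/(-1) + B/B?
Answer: 8892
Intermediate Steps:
x(G, B) = 1 - B (x(G, B) = B*(-1) + 1 = -B + 1 = 1 - B)
I = 234 (I = 3*(6*13) = 3*78 = 234)
p(O) = 1 - 2*O (p(O) = (1 - O) - O = 1 - 2*O)
I*(p(6 + 1*(-1)) + 47) = 234*((1 - 2*(6 + 1*(-1))) + 47) = 234*((1 - 2*(6 - 1)) + 47) = 234*((1 - 2*5) + 47) = 234*((1 - 10) + 47) = 234*(-9 + 47) = 234*38 = 8892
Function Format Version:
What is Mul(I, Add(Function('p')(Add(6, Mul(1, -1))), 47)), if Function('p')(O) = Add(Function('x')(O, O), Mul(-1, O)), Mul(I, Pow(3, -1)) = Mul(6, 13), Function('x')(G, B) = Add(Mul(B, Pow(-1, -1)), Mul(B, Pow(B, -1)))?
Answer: 8892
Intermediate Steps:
Function('x')(G, B) = Add(1, Mul(-1, B)) (Function('x')(G, B) = Add(Mul(B, -1), 1) = Add(Mul(-1, B), 1) = Add(1, Mul(-1, B)))
I = 234 (I = Mul(3, Mul(6, 13)) = Mul(3, 78) = 234)
Function('p')(O) = Add(1, Mul(-2, O)) (Function('p')(O) = Add(Add(1, Mul(-1, O)), Mul(-1, O)) = Add(1, Mul(-2, O)))
Mul(I, Add(Function('p')(Add(6, Mul(1, -1))), 47)) = Mul(234, Add(Add(1, Mul(-2, Add(6, Mul(1, -1)))), 47)) = Mul(234, Add(Add(1, Mul(-2, Add(6, -1))), 47)) = Mul(234, Add(Add(1, Mul(-2, 5)), 47)) = Mul(234, Add(Add(1, -10), 47)) = Mul(234, Add(-9, 47)) = Mul(234, 38) = 8892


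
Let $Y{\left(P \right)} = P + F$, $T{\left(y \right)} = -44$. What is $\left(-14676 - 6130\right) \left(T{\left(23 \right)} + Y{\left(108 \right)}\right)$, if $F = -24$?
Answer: $-832240$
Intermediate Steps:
$Y{\left(P \right)} = -24 + P$ ($Y{\left(P \right)} = P - 24 = -24 + P$)
$\left(-14676 - 6130\right) \left(T{\left(23 \right)} + Y{\left(108 \right)}\right) = \left(-14676 - 6130\right) \left(-44 + \left(-24 + 108\right)\right) = - 20806 \left(-44 + 84\right) = \left(-20806\right) 40 = -832240$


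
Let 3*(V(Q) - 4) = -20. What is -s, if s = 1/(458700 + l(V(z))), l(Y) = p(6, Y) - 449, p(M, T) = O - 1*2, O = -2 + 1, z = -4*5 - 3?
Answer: -1/458248 ≈ -2.1822e-6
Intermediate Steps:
z = -23 (z = -20 - 3 = -23)
O = -1
p(M, T) = -3 (p(M, T) = -1 - 1*2 = -1 - 2 = -3)
V(Q) = -8/3 (V(Q) = 4 + (⅓)*(-20) = 4 - 20/3 = -8/3)
l(Y) = -452 (l(Y) = -3 - 449 = -452)
s = 1/458248 (s = 1/(458700 - 452) = 1/458248 ≈ 2.1822e-6)
-s = -1*1/458248 = -1/458248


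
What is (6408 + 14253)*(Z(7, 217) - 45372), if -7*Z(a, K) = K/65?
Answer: -60933648471/65 ≈ -9.3744e+8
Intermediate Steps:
Z(a, K) = -K/455 (Z(a, K) = -K/(7*65) = -K/455)
(6408 + 14253)*(Z(7, 217) - 45372) = (6408 + 14253)*(-1/455*217 - 45372) = 20661*(-31/65 - 45372) = 20661*(-2949211/65) = -60933648471/65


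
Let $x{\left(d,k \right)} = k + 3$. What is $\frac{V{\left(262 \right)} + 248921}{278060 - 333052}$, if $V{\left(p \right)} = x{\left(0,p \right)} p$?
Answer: $- \frac{318351}{54992} \approx -5.789$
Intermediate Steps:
$x{\left(d,k \right)} = 3 + k$
$V{\left(p \right)} = p \left(3 + p\right)$ ($V{\left(p \right)} = \left(3 + p\right) p = p \left(3 + p\right)$)
$\frac{V{\left(262 \right)} + 248921}{278060 - 333052} = \frac{262 \left(3 + 262\right) + 248921}{278060 - 333052} = \frac{262 \cdot 265 + 248921}{-54992} = \left(69430 + 248921\right) \left(- \frac{1}{54992}\right) = 318351 \left(- \frac{1}{54992}\right) = - \frac{318351}{54992}$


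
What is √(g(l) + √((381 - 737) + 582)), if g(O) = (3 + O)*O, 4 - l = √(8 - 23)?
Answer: √(13 + √226 - 11*I*√15) ≈ 6.2862 - 3.3886*I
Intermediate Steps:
l = 4 - I*√15 (l = 4 - √(8 - 23) = 4 - √(-15) = 4 - I*√15 ≈ 4.0 - 3.873*I)
g(O) = O*(3 + O)
√(g(l) + √((381 - 737) + 582)) = √((4 - I*√15)*(3 + (4 - I*√15)) + √((381 - 737) + 582)) = √((4 - I*√15)*(7 - I*√15) + √(-356 + 582)) = √((4 - I*√15)*(7 - I*√15) + √226) = √(√226 + (4 - I*√15)*(7 - I*√15))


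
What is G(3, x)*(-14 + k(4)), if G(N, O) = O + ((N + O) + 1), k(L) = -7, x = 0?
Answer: -84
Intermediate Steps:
G(N, O) = 1 + N + 2*O (G(N, O) = O + (1 + N + O) = 1 + N + 2*O)
G(3, x)*(-14 + k(4)) = (1 + 3 + 2*0)*(-14 - 7) = (1 + 3 + 0)*(-21) = 4*(-21) = -84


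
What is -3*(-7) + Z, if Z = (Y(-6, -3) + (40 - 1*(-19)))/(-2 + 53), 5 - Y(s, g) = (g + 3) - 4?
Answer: 67/3 ≈ 22.333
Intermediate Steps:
Y(s, g) = 6 - g (Y(s, g) = 5 - ((g + 3) - 4) = 5 - ((3 + g) - 4) = 5 - (-1 + g) = 5 + (1 - g) = 6 - g)
Z = 4/3 (Z = ((6 - 1*(-3)) + (40 - 1*(-19)))/(-2 + 53) = ((6 + 3) + (40 + 19))/51 = (9 + 59)*(1/51) = 68*(1/51) = 4/3 ≈ 1.3333)
-3*(-7) + Z = -3*(-7) + 4/3 = 21 + 4/3 = 67/3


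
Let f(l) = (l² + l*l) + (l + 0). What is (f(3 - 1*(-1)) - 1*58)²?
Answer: 484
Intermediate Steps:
f(l) = l + 2*l² (f(l) = (l² + l²) + l = 2*l² + l = l + 2*l²)
(f(3 - 1*(-1)) - 1*58)² = ((3 - 1*(-1))*(1 + 2*(3 - 1*(-1))) - 1*58)² = ((3 + 1)*(1 + 2*(3 + 1)) - 58)² = (4*(1 + 2*4) - 58)² = (4*(1 + 8) - 58)² = (4*9 - 58)² = (36 - 58)² = (-22)² = 484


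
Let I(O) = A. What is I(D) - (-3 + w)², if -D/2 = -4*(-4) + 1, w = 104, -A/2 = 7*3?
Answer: -10243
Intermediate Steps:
A = -42 (A = -14*3 = -2*21 = -42)
D = -34 (D = -2*(-4*(-4) + 1) = -2*(16 + 1) = -2*17 = -34)
I(O) = -42
I(D) - (-3 + w)² = -42 - (-3 + 104)² = -42 - 1*101² = -42 - 1*10201 = -42 - 10201 = -10243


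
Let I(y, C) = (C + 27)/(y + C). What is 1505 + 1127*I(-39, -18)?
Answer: 25214/19 ≈ 1327.1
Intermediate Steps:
I(y, C) = (27 + C)/(C + y)
1505 + 1127*I(-39, -18) = 1505 + 1127*((27 - 18)/(-18 - 39)) = 1505 + 1127*(9/(-57)) = 1505 + 1127*(-1/57*9) = 1505 + 1127*(-3/19) = 1505 - 3381/19 = 25214/19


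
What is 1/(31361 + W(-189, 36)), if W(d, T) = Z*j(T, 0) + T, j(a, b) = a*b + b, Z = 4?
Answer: 1/31397 ≈ 3.1850e-5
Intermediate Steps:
j(a, b) = b + a*b
W(d, T) = T (W(d, T) = 4*(0*(1 + T)) + T = 4*0 + T = 0 + T = T)
1/(31361 + W(-189, 36)) = 1/(31361 + 36) = 1/31397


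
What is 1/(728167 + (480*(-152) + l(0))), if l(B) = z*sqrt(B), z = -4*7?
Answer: 1/655207 ≈ 1.5262e-6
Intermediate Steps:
z = -28
l(B) = -28*sqrt(B)
1/(728167 + (480*(-152) + l(0))) = 1/(728167 + (480*(-152) - 28*sqrt(0))) = 1/(728167 + (-72960 - 28*0)) = 1/(728167 + (-72960 + 0)) = 1/(728167 - 72960) = 1/655207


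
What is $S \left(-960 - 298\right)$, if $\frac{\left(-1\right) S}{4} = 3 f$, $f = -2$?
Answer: $-30192$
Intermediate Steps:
$S = 24$ ($S = - 4 \cdot 3 \left(-2\right) = \left(-4\right) \left(-6\right) = 24$)
$S \left(-960 - 298\right) = 24 \left(-960 - 298\right) = 24 \left(-1258\right) = -30192$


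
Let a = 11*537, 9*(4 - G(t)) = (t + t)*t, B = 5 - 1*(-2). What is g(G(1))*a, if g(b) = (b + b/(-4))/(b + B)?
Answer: 301257/194 ≈ 1552.9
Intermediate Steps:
B = 7 (B = 5 + 2 = 7)
G(t) = 4 - 2*t**2/9 (G(t) = 4 - (t + t)*t/9 = 4 - 2*t*t/9 = 4 - 2*t**2/9)
g(b) = 3*b/(4*(7 + b)) (g(b) = (b + b/(-4))/(b + 7) = (b + b*(-1/4))/(7 + b) = (b - b/4)/(7 + b) = (3*b/4)/(7 + b) = 3*b/(4*(7 + b)))
a = 5907
g(G(1))*a = (3*(4 - 2/9*1**2)/(4*(7 + (4 - 2/9*1**2))))*5907 = (3*(4 - 2/9*1)/(4*(7 + (4 - 2/9*1))))*5907 = (3*(4 - 2/9)/(4*(7 + (4 - 2/9))))*5907 = ((3/4)*(34/9)/(7 + 34/9))*5907 = ((3/4)*(34/9)/(97/9))*5907 = ((3/4)*(34/9)*(9/97))*5907 = (51/194)*5907 = 301257/194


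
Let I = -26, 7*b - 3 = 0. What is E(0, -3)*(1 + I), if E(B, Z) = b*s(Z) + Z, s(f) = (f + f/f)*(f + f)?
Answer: -375/7 ≈ -53.571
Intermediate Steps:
s(f) = 2*f*(1 + f) (s(f) = (f + 1)*(2*f) = (1 + f)*(2*f) = 2*f*(1 + f))
b = 3/7 (b = 3/7 + (⅐)*0 = 3/7 + 0 = 3/7 ≈ 0.42857)
E(B, Z) = Z + 6*Z*(1 + Z)/7 (E(B, Z) = 3*(2*Z*(1 + Z))/7 + Z = 6*Z*(1 + Z)/7 + Z = Z + 6*Z*(1 + Z)/7)
E(0, -3)*(1 + I) = ((⅐)*(-3)*(13 + 6*(-3)))*(1 - 26) = ((⅐)*(-3)*(13 - 18))*(-25) = ((⅐)*(-3)*(-5))*(-25) = (15/7)*(-25) = -375/7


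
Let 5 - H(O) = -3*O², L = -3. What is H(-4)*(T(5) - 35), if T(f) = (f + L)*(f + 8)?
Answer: -477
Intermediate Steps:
T(f) = (-3 + f)*(8 + f) (T(f) = (f - 3)*(f + 8) = (-3 + f)*(8 + f))
H(O) = 5 + 3*O² (H(O) = 5 - (-3)*O² = 5 + 3*O²)
H(-4)*(T(5) - 35) = (5 + 3*(-4)²)*((-24 + 5² + 5*5) - 35) = (5 + 3*16)*((-24 + 25 + 25) - 35) = (5 + 48)*(26 - 35) = 53*(-9) = -477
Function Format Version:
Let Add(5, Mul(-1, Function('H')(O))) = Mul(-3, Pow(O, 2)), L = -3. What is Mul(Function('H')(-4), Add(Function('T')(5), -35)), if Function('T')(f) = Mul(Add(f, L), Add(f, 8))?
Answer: -477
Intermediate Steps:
Function('T')(f) = Mul(Add(-3, f), Add(8, f)) (Function('T')(f) = Mul(Add(f, -3), Add(f, 8)) = Mul(Add(-3, f), Add(8, f)))
Function('H')(O) = Add(5, Mul(3, Pow(O, 2))) (Function('H')(O) = Add(5, Mul(-1, Mul(-3, Pow(O, 2)))) = Add(5, Mul(3, Pow(O, 2))))
Mul(Function('H')(-4), Add(Function('T')(5), -35)) = Mul(Add(5, Mul(3, Pow(-4, 2))), Add(Add(-24, Pow(5, 2), Mul(5, 5)), -35)) = Mul(Add(5, Mul(3, 16)), Add(Add(-24, 25, 25), -35)) = Mul(Add(5, 48), Add(26, -35)) = Mul(53, -9) = -477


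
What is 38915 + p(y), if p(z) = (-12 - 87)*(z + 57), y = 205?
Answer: 12977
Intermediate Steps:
p(z) = -5643 - 99*z (p(z) = -99*(57 + z) = -5643 - 99*z)
38915 + p(y) = 38915 + (-5643 - 99*205) = 38915 + (-5643 - 20295) = 38915 - 25938 = 12977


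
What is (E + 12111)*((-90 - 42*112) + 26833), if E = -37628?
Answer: -562369163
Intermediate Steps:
(E + 12111)*((-90 - 42*112) + 26833) = (-37628 + 12111)*((-90 - 42*112) + 26833) = -25517*((-90 - 4704) + 26833) = -25517*(-4794 + 26833) = -25517*22039 = -562369163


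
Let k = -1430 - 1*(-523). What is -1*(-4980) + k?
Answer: 4073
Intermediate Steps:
k = -907 (k = -1430 + 523 = -907)
-1*(-4980) + k = -1*(-4980) - 907 = 4980 - 907 = 4073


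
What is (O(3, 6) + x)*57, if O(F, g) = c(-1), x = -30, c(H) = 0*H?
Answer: -1710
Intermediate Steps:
c(H) = 0
O(F, g) = 0
(O(3, 6) + x)*57 = (0 - 30)*57 = -30*57 = -1710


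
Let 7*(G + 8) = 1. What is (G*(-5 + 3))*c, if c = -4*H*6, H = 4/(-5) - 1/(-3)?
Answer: 176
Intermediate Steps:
G = -55/7 (G = -8 + (⅐)*1 = -8 + ⅐ = -55/7 ≈ -7.8571)
H = -7/15 (H = 4*(-⅕) - 1*(-⅓) = -⅘ + ⅓ = -7/15 ≈ -0.46667)
c = 56/5 (c = -4*(-7/15)*6 = (28/15)*6 = 56/5 ≈ 11.200)
(G*(-5 + 3))*c = -55*(-5 + 3)/7*(56/5) = -55/7*(-2)*(56/5) = (110/7)*(56/5) = 176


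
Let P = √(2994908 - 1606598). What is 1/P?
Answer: √1388310/1388310 ≈ 0.00084870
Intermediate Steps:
P = √1388310 ≈ 1178.3
1/P = 1/(√1388310) = √1388310/1388310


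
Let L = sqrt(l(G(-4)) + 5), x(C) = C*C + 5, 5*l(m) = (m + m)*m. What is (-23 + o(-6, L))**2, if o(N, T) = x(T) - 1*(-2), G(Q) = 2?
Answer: 2209/25 ≈ 88.360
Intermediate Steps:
l(m) = 2*m**2/5 (l(m) = ((m + m)*m)/5 = ((2*m)*m)/5 = (2*m**2)/5 = 2*m**2/5)
x(C) = 5 + C**2 (x(C) = C**2 + 5 = 5 + C**2)
L = sqrt(165)/5 (L = sqrt((2/5)*2**2 + 5) = sqrt((2/5)*4 + 5) = sqrt(8/5 + 5) = sqrt(33/5) = sqrt(165)/5 ≈ 2.5690)
o(N, T) = 7 + T**2 (o(N, T) = (5 + T**2) - 1*(-2) = (5 + T**2) + 2 = 7 + T**2)
(-23 + o(-6, L))**2 = (-23 + (7 + (sqrt(165)/5)**2))**2 = (-23 + (7 + 33/5))**2 = (-23 + 68/5)**2 = (-47/5)**2 = 2209/25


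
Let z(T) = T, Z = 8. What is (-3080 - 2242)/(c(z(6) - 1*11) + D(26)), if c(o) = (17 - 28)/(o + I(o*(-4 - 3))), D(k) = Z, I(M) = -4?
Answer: -47898/83 ≈ -577.08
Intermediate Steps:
D(k) = 8
c(o) = -11/(-4 + o) (c(o) = (17 - 28)/(o - 4) = -11/(-4 + o))
(-3080 - 2242)/(c(z(6) - 1*11) + D(26)) = (-3080 - 2242)/(-11/(-4 + (6 - 1*11)) + 8) = -5322/(-11/(-4 + (6 - 11)) + 8) = -5322/(-11/(-4 - 5) + 8) = -5322/(-11/(-9) + 8) = -5322/(-11*(-1/9) + 8) = -5322/(11/9 + 8) = -5322/83/9 = -5322*9/83 = -47898/83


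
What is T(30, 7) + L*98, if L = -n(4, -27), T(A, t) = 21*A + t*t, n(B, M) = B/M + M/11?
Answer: 277417/297 ≈ 934.06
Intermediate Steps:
n(B, M) = M/11 + B/M (n(B, M) = B/M + M*(1/11) = B/M + M/11 = M/11 + B/M)
T(A, t) = t**2 + 21*A (T(A, t) = 21*A + t**2 = t**2 + 21*A)
L = 773/297 (L = -((1/11)*(-27) + 4/(-27)) = -(-27/11 + 4*(-1/27)) = -(-27/11 - 4/27) = -1*(-773/297) = 773/297 ≈ 2.6027)
T(30, 7) + L*98 = (7**2 + 21*30) + (773/297)*98 = (49 + 630) + 75754/297 = 679 + 75754/297 = 277417/297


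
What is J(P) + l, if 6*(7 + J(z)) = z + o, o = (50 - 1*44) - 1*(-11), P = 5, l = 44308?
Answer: 132914/3 ≈ 44305.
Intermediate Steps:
o = 17 (o = (50 - 44) + 11 = 6 + 11 = 17)
J(z) = -25/6 + z/6 (J(z) = -7 + (z + 17)/6 = -7 + (17 + z)/6 = -7 + (17/6 + z/6) = -25/6 + z/6)
J(P) + l = (-25/6 + (⅙)*5) + 44308 = (-25/6 + ⅚) + 44308 = -10/3 + 44308 = 132914/3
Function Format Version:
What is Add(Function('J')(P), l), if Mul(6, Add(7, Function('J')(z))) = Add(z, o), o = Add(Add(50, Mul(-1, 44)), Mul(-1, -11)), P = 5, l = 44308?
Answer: Rational(132914, 3) ≈ 44305.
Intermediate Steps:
o = 17 (o = Add(Add(50, -44), 11) = Add(6, 11) = 17)
Function('J')(z) = Add(Rational(-25, 6), Mul(Rational(1, 6), z)) (Function('J')(z) = Add(-7, Mul(Rational(1, 6), Add(z, 17))) = Add(-7, Mul(Rational(1, 6), Add(17, z))) = Add(-7, Add(Rational(17, 6), Mul(Rational(1, 6), z))) = Add(Rational(-25, 6), Mul(Rational(1, 6), z)))
Add(Function('J')(P), l) = Add(Add(Rational(-25, 6), Mul(Rational(1, 6), 5)), 44308) = Add(Add(Rational(-25, 6), Rational(5, 6)), 44308) = Add(Rational(-10, 3), 44308) = Rational(132914, 3)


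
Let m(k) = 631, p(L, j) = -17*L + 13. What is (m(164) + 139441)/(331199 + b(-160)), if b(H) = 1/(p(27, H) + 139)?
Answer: 10750526/25419523 ≈ 0.42292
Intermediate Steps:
p(L, j) = 13 - 17*L
b(H) = -1/307 (b(H) = 1/((13 - 17*27) + 139) = 1/((13 - 459) + 139) = 1/(-446 + 139) = 1/(-307) = -1/307)
(m(164) + 139441)/(331199 + b(-160)) = (631 + 139441)/(331199 - 1/307) = 140072/(101678092/307) = 140072*(307/101678092) = 10750526/25419523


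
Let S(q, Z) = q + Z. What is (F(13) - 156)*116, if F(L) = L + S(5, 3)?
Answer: -15660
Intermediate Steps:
S(q, Z) = Z + q
F(L) = 8 + L (F(L) = L + (3 + 5) = L + 8 = 8 + L)
(F(13) - 156)*116 = ((8 + 13) - 156)*116 = (21 - 156)*116 = -135*116 = -15660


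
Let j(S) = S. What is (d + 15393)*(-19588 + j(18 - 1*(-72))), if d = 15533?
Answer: -602995148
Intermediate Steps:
(d + 15393)*(-19588 + j(18 - 1*(-72))) = (15533 + 15393)*(-19588 + (18 - 1*(-72))) = 30926*(-19588 + (18 + 72)) = 30926*(-19588 + 90) = 30926*(-19498) = -602995148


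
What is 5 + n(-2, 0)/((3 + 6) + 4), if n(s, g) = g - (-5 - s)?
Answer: 68/13 ≈ 5.2308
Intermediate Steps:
n(s, g) = 5 + g + s (n(s, g) = g + (5 + s) = 5 + g + s)
5 + n(-2, 0)/((3 + 6) + 4) = 5 + (5 + 0 - 2)/((3 + 6) + 4) = 5 + 3/(9 + 4) = 5 + 3/13 = 68/13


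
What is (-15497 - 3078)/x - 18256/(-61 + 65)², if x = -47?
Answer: -35052/47 ≈ -745.79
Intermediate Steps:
(-15497 - 3078)/x - 18256/(-61 + 65)² = (-15497 - 3078)/(-47) - 18256/(-61 + 65)² = -18575*(-1/47) - 18256/(4²) = 18575/47 - 18256/16 = 18575/47 - 18256*1/16 = 18575/47 - 1141 = -35052/47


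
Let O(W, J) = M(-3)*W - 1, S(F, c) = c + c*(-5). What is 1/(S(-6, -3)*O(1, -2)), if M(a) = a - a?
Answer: -1/12 ≈ -0.083333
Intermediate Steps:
M(a) = 0
S(F, c) = -4*c (S(F, c) = c - 5*c = -4*c)
O(W, J) = -1 (O(W, J) = 0*W - 1 = 0 - 1 = -1)
1/(S(-6, -3)*O(1, -2)) = 1/(-4*(-3)*(-1)) = 1/(12*(-1)) = 1/(-12) = -1/12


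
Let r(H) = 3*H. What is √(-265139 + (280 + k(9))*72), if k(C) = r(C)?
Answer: I*√243035 ≈ 492.99*I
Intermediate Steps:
k(C) = 3*C
√(-265139 + (280 + k(9))*72) = √(-265139 + (280 + 3*9)*72) = √(-265139 + (280 + 27)*72) = √(-265139 + 307*72) = √(-265139 + 22104) = √(-243035) = I*√243035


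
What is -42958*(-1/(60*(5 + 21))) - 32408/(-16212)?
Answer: 10374883/351260 ≈ 29.536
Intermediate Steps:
-42958*(-1/(60*(5 + 21))) - 32408/(-16212) = -42958/(26*(-60)) - 32408*(-1/16212) = -42958/(-1560) + 8102/4053 = -42958*(-1/1560) + 8102/4053 = 21479/780 + 8102/4053 = 10374883/351260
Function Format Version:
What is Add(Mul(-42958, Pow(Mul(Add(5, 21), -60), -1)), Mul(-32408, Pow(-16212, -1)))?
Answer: Rational(10374883, 351260) ≈ 29.536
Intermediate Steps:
Add(Mul(-42958, Pow(Mul(Add(5, 21), -60), -1)), Mul(-32408, Pow(-16212, -1))) = Add(Mul(-42958, Pow(Mul(26, -60), -1)), Mul(-32408, Rational(-1, 16212))) = Add(Mul(-42958, Pow(-1560, -1)), Rational(8102, 4053)) = Add(Mul(-42958, Rational(-1, 1560)), Rational(8102, 4053)) = Add(Rational(21479, 780), Rational(8102, 4053)) = Rational(10374883, 351260)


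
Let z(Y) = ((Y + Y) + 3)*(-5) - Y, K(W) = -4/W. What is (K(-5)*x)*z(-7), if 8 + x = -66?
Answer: -18352/5 ≈ -3670.4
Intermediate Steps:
x = -74 (x = -8 - 66 = -74)
z(Y) = -15 - 11*Y (z(Y) = (2*Y + 3)*(-5) - Y = (3 + 2*Y)*(-5) - Y = (-15 - 10*Y) - Y = -15 - 11*Y)
(K(-5)*x)*z(-7) = (-4/(-5)*(-74))*(-15 - 11*(-7)) = (-4*(-⅕)*(-74))*(-15 + 77) = ((⅘)*(-74))*62 = -296/5*62 = -18352/5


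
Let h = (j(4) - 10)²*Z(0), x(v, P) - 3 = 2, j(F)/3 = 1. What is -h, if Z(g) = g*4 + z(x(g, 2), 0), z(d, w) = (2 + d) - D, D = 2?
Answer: -245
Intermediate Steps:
j(F) = 3 (j(F) = 3*1 = 3)
x(v, P) = 5 (x(v, P) = 3 + 2 = 5)
z(d, w) = d (z(d, w) = (2 + d) - 1*2 = (2 + d) - 2 = d)
Z(g) = 5 + 4*g (Z(g) = g*4 + 5 = 4*g + 5 = 5 + 4*g)
h = 245 (h = (3 - 10)²*(5 + 4*0) = (-7)²*(5 + 0) = 49*5 = 245)
-h = -1*245 = -245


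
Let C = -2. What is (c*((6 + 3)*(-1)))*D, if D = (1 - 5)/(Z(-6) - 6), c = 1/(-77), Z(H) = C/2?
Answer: 36/539 ≈ 0.066790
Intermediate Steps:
Z(H) = -1 (Z(H) = -2/2 = -2*½ = -1)
c = -1/77 ≈ -0.012987
D = 4/7 (D = (1 - 5)/(-1 - 6) = -4/(-7) = -4*(-⅐) = 4/7 ≈ 0.57143)
(c*((6 + 3)*(-1)))*D = -(6 + 3)*(-1)/77*(4/7) = -9*(-1)/77*(4/7) = -1/77*(-9)*(4/7) = (9/77)*(4/7) = 36/539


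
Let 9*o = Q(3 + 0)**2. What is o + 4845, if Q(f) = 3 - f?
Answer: 4845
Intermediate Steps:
o = 0 (o = (3 - (3 + 0))**2/9 = (3 - 1*3)**2/9 = (3 - 3)**2/9 = (1/9)*0**2 = (1/9)*0 = 0)
o + 4845 = 0 + 4845 = 4845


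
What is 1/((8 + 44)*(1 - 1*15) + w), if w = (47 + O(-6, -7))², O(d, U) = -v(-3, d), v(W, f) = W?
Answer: 1/1772 ≈ 0.00056433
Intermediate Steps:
O(d, U) = 3 (O(d, U) = -1*(-3) = 3)
w = 2500 (w = (47 + 3)² = 50² = 2500)
1/((8 + 44)*(1 - 1*15) + w) = 1/((8 + 44)*(1 - 1*15) + 2500) = 1/(52*(1 - 15) + 2500) = 1/(52*(-14) + 2500) = 1/(-728 + 2500) = 1/1772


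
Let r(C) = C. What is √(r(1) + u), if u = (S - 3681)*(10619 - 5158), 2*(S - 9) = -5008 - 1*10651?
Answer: 3*I*√27915418/2 ≈ 7925.3*I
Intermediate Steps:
S = -15641/2 (S = 9 + (-5008 - 1*10651)/2 = 9 + (-5008 - 10651)/2 = 9 + (½)*(-15659) = 9 - 15659/2 = -15641/2 ≈ -7820.5)
u = -125619383/2 (u = (-15641/2 - 3681)*(10619 - 5158) = -23003/2*5461 = -125619383/2 ≈ -6.2810e+7)
√(r(1) + u) = √(1 - 125619383/2) = √(-125619381/2) = 3*I*√27915418/2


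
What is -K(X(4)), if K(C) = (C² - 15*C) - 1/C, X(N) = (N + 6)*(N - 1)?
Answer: -13499/30 ≈ -449.97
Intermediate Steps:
X(N) = (-1 + N)*(6 + N) (X(N) = (6 + N)*(-1 + N) = (-1 + N)*(6 + N))
K(C) = C² - 1/C - 15*C
-K(X(4)) = -(-1 + (-6 + 4² + 5*4)²*(-15 + (-6 + 4² + 5*4)))/(-6 + 4² + 5*4) = -(-1 + (-6 + 16 + 20)²*(-15 + (-6 + 16 + 20)))/(-6 + 16 + 20) = -(-1 + 30²*(-15 + 30))/30 = -(-1 + 900*15)/30 = -(-1 + 13500)/30 = -13499/30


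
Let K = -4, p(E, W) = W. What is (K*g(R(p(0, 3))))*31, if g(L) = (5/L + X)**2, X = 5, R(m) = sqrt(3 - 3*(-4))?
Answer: -9920/3 - 1240*sqrt(15)/3 ≈ -4907.5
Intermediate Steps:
R(m) = sqrt(15) (R(m) = sqrt(3 + 12) = sqrt(15))
g(L) = (5 + 5/L)**2 (g(L) = (5/L + 5)**2 = (5 + 5/L)**2)
(K*g(R(p(0, 3))))*31 = -100*(1 + sqrt(15))**2/(sqrt(15))**2*31 = -100*(1 + sqrt(15))**2/15*31 = -20*(1 + sqrt(15))**2/3*31 = -620*(1 + sqrt(15))**2/3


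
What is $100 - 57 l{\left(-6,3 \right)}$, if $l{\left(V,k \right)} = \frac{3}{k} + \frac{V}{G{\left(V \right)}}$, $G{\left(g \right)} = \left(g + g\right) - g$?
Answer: $-14$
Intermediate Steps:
$G{\left(g \right)} = g$ ($G{\left(g \right)} = 2 g - g = g$)
$l{\left(V,k \right)} = 1 + \frac{3}{k}$ ($l{\left(V,k \right)} = \frac{3}{k} + \frac{V}{V} = \frac{3}{k} + 1 = 1 + \frac{3}{k}$)
$100 - 57 l{\left(-6,3 \right)} = 100 - 57 \frac{3 + 3}{3} = 100 - 57 \cdot \frac{1}{3} \cdot 6 = 100 - 114 = -14$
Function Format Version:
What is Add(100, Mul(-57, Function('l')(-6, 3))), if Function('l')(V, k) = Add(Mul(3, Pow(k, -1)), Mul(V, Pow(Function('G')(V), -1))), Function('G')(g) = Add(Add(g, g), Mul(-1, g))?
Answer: -14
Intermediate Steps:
Function('G')(g) = g (Function('G')(g) = Add(Mul(2, g), Mul(-1, g)) = g)
Function('l')(V, k) = Add(1, Mul(3, Pow(k, -1))) (Function('l')(V, k) = Add(Mul(3, Pow(k, -1)), Mul(V, Pow(V, -1))) = Add(Mul(3, Pow(k, -1)), 1) = Add(1, Mul(3, Pow(k, -1))))
Add(100, Mul(-57, Function('l')(-6, 3))) = Add(100, Mul(-57, Mul(Pow(3, -1), Add(3, 3)))) = Add(100, Mul(-57, Mul(Rational(1, 3), 6))) = Add(100, Mul(-57, 2)) = Add(100, -114) = -14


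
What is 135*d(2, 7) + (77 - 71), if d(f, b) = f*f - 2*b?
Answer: -1344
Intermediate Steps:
d(f, b) = f**2 - 2*b
135*d(2, 7) + (77 - 71) = 135*(2**2 - 2*7) + (77 - 71) = 135*(4 - 14) + 6 = 135*(-10) + 6 = -1350 + 6 = -1344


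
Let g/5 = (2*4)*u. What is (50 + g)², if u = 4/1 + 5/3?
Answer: 688900/9 ≈ 76545.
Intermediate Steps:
u = 17/3 (u = 4*1 + 5*(⅓) = 4 + 5/3 = 17/3 ≈ 5.6667)
g = 680/3 (g = 5*((2*4)*(17/3)) = 5*(8*(17/3)) = 5*(136/3) = 680/3 ≈ 226.67)
(50 + g)² = (50 + 680/3)² = (830/3)² = 688900/9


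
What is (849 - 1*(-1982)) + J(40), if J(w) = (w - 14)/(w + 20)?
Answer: 84943/30 ≈ 2831.4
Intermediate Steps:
J(w) = (-14 + w)/(20 + w)
(849 - 1*(-1982)) + J(40) = (849 - 1*(-1982)) + (-14 + 40)/(20 + 40) = (849 + 1982) + 26/60 = 2831 + (1/60)*26 = 2831 + 13/30 = 84943/30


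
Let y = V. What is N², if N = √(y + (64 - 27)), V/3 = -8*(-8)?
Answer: 229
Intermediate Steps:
V = 192 (V = 3*(-8*(-8)) = 3*64 = 192)
y = 192
N = √229 (N = √(192 + (64 - 27)) = √(192 + 37) = √229 ≈ 15.133)
N² = (√229)² = 229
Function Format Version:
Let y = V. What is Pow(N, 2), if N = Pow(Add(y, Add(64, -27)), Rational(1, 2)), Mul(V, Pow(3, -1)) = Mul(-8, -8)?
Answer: 229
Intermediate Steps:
V = 192 (V = Mul(3, Mul(-8, -8)) = Mul(3, 64) = 192)
y = 192
N = Pow(229, Rational(1, 2)) (N = Pow(Add(192, Add(64, -27)), Rational(1, 2)) = Pow(Add(192, 37), Rational(1, 2)) = Pow(229, Rational(1, 2)) ≈ 15.133)
Pow(N, 2) = Pow(Pow(229, Rational(1, 2)), 2) = 229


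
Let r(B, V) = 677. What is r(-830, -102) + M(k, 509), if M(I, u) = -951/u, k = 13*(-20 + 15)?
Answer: 343642/509 ≈ 675.13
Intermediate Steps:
k = -65 (k = 13*(-5) = -65)
r(-830, -102) + M(k, 509) = 677 - 951/509 = 343642/509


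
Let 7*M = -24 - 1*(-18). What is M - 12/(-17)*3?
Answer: 150/119 ≈ 1.2605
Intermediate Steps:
M = -6/7 (M = (-24 - 1*(-18))/7 = (-24 + 18)/7 = (1/7)*(-6) = -6/7 ≈ -0.85714)
M - 12/(-17)*3 = -6/7 - 12/(-17)*3 = -6/7 - 12*(-1/17)*3 = -6/7 + (12/17)*3 = -6/7 + 36/17 = 150/119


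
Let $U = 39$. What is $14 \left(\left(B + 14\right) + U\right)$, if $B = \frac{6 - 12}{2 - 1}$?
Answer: $658$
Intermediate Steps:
$B = -6$ ($B = - \frac{6}{1} = \left(-6\right) 1 = -6$)
$14 \left(\left(B + 14\right) + U\right) = 14 \left(\left(-6 + 14\right) + 39\right) = 14 \left(8 + 39\right) = 14 \cdot 47 = 658$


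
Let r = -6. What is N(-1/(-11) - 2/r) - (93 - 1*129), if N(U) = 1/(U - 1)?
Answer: 651/19 ≈ 34.263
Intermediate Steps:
N(U) = 1/(-1 + U)
N(-1/(-11) - 2/r) - (93 - 1*129) = 1/(-1 + (-1/(-11) - 2/(-6))) - (93 - 1*129) = 1/(-1 + (-1*(-1/11) - 2*(-⅙))) - (93 - 129) = 1/(-1 + (1/11 + ⅓)) - 1*(-36) = 1/(-1 + 14/33) + 36 = 1/(-19/33) + 36 = -33/19 + 36 = 651/19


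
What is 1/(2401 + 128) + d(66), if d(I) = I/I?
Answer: 2530/2529 ≈ 1.0004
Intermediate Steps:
d(I) = 1
1/(2401 + 128) + d(66) = 1/(2401 + 128) + 1 = 1/2529 + 1 = 2530/2529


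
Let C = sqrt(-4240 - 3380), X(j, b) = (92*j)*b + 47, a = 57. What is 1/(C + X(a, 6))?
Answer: 31511/992950741 - 2*I*sqrt(1905)/992950741 ≈ 3.1735e-5 - 8.7912e-8*I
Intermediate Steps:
X(j, b) = 47 + 92*b*j (X(j, b) = 92*b*j + 47 = 47 + 92*b*j)
C = 2*I*sqrt(1905) (C = sqrt(-7620) = 2*I*sqrt(1905) ≈ 87.293*I)
1/(C + X(a, 6)) = 1/(2*I*sqrt(1905) + (47 + 92*6*57)) = 1/(2*I*sqrt(1905) + (47 + 31464)) = 1/(2*I*sqrt(1905) + 31511) = 1/(31511 + 2*I*sqrt(1905))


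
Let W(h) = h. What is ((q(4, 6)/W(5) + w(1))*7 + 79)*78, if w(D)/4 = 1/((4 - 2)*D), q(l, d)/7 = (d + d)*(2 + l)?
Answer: 311454/5 ≈ 62291.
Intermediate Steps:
q(l, d) = 14*d*(2 + l) (q(l, d) = 7*((d + d)*(2 + l)) = 7*((2*d)*(2 + l)) = 7*(2*d*(2 + l)) = 14*d*(2 + l))
w(D) = 2/D (w(D) = 4*(1/((4 - 2)*D)) = 4*(1/(2*D)) = 2/D)
((q(4, 6)/W(5) + w(1))*7 + 79)*78 = (((14*6*(2 + 4))/5 + 2/1)*7 + 79)*78 = (((14*6*6)*(⅕) + 2*1)*7 + 79)*78 = ((504*(⅕) + 2)*7 + 79)*78 = ((504/5 + 2)*7 + 79)*78 = ((514/5)*7 + 79)*78 = (3598/5 + 79)*78 = (3993/5)*78 = 311454/5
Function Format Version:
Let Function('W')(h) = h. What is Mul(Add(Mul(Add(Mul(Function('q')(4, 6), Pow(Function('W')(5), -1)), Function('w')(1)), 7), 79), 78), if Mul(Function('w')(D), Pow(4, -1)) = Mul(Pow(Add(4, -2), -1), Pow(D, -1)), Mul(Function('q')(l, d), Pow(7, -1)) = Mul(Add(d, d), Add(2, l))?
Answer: Rational(311454, 5) ≈ 62291.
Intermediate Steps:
Function('q')(l, d) = Mul(14, d, Add(2, l)) (Function('q')(l, d) = Mul(7, Mul(Add(d, d), Add(2, l))) = Mul(7, Mul(Mul(2, d), Add(2, l))) = Mul(7, Mul(2, d, Add(2, l))) = Mul(14, d, Add(2, l)))
Function('w')(D) = Mul(2, Pow(D, -1)) (Function('w')(D) = Mul(4, Mul(Pow(Add(4, -2), -1), Pow(D, -1))) = Mul(4, Mul(Pow(2, -1), Pow(D, -1))) = Mul(4, Mul(Rational(1, 2), Pow(D, -1))) = Mul(2, Pow(D, -1)))
Mul(Add(Mul(Add(Mul(Function('q')(4, 6), Pow(Function('W')(5), -1)), Function('w')(1)), 7), 79), 78) = Mul(Add(Mul(Add(Mul(Mul(14, 6, Add(2, 4)), Pow(5, -1)), Mul(2, Pow(1, -1))), 7), 79), 78) = Mul(Add(Mul(Add(Mul(Mul(14, 6, 6), Rational(1, 5)), Mul(2, 1)), 7), 79), 78) = Mul(Add(Mul(Add(Mul(504, Rational(1, 5)), 2), 7), 79), 78) = Mul(Add(Mul(Add(Rational(504, 5), 2), 7), 79), 78) = Mul(Add(Mul(Rational(514, 5), 7), 79), 78) = Mul(Add(Rational(3598, 5), 79), 78) = Mul(Rational(3993, 5), 78) = Rational(311454, 5)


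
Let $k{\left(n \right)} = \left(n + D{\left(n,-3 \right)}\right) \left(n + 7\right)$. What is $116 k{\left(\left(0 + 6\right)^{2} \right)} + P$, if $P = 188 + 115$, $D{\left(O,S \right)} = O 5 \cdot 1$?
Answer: $1077711$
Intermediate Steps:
$D{\left(O,S \right)} = 5 O$ ($D{\left(O,S \right)} = 5 O 1 = 5 O$)
$P = 303$
$k{\left(n \right)} = 6 n \left(7 + n\right)$ ($k{\left(n \right)} = \left(n + 5 n\right) \left(n + 7\right) = 6 n \left(7 + n\right)$)
$116 k{\left(\left(0 + 6\right)^{2} \right)} + P = 116 \cdot 6 \left(0 + 6\right)^{2} \left(7 + \left(0 + 6\right)^{2}\right) + 303 = 116 \cdot 6 \cdot 6^{2} \left(7 + 6^{2}\right) + 303 = 116 \cdot 6 \cdot 36 \left(7 + 36\right) + 303 = 116 \cdot 6 \cdot 36 \cdot 43 + 303 = 116 \cdot 9288 + 303 = 1077408 + 303 = 1077711$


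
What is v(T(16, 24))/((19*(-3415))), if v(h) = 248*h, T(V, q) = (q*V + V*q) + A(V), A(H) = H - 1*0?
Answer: -194432/64885 ≈ -2.9966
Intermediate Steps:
A(H) = H (A(H) = H + 0 = H)
T(V, q) = V + 2*V*q (T(V, q) = (q*V + V*q) + V = (V*q + V*q) + V = 2*V*q + V = V + 2*V*q)
v(T(16, 24))/((19*(-3415))) = (248*(16*(1 + 2*24)))/((19*(-3415))) = (248*(16*(1 + 48)))/(-64885) = (248*(16*49))*(-1/64885) = (248*784)*(-1/64885) = 194432*(-1/64885) = -194432/64885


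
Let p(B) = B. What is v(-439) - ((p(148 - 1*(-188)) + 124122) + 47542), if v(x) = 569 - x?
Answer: -170992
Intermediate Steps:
v(-439) - ((p(148 - 1*(-188)) + 124122) + 47542) = (569 - 1*(-439)) - (((148 - 1*(-188)) + 124122) + 47542) = (569 + 439) - (((148 + 188) + 124122) + 47542) = 1008 - ((336 + 124122) + 47542) = 1008 - (124458 + 47542) = 1008 - 1*172000 = 1008 - 172000 = -170992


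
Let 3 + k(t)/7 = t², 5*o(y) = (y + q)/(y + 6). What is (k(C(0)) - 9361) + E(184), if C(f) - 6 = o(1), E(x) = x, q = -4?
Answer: -1566801/175 ≈ -8953.2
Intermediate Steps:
o(y) = (-4 + y)/(5*(6 + y)) (o(y) = ((y - 4)/(y + 6))/5 = ((-4 + y)/(6 + y))/5 = (-4 + y)/(5*(6 + y)))
C(f) = 207/35 (C(f) = 6 + (-4 + 1)/(5*(6 + 1)) = 6 + (⅕)*(-3)/7 = 6 + (⅕)*(⅐)*(-3) = 6 - 3/35 = 207/35)
k(t) = -21 + 7*t²
(k(C(0)) - 9361) + E(184) = ((-21 + 7*(207/35)²) - 9361) + 184 = ((-21 + 7*(42849/1225)) - 9361) + 184 = ((-21 + 42849/175) - 9361) + 184 = (39174/175 - 9361) + 184 = -1599001/175 + 184 = -1566801/175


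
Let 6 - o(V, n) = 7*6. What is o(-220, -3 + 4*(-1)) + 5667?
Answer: 5631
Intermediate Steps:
o(V, n) = -36 (o(V, n) = 6 - 7*6 = 6 - 1*42 = 6 - 42 = -36)
o(-220, -3 + 4*(-1)) + 5667 = -36 + 5667 = 5631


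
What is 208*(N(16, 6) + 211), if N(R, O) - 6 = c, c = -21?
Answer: 40768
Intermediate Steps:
N(R, O) = -15 (N(R, O) = 6 - 21 = -15)
208*(N(16, 6) + 211) = 208*(-15 + 211) = 208*196 = 40768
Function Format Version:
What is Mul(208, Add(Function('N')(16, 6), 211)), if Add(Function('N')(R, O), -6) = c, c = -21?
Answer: 40768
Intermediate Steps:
Function('N')(R, O) = -15 (Function('N')(R, O) = Add(6, -21) = -15)
Mul(208, Add(Function('N')(16, 6), 211)) = Mul(208, Add(-15, 211)) = Mul(208, 196) = 40768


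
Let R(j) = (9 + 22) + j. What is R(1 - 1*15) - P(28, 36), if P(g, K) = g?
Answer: -11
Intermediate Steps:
R(j) = 31 + j
R(1 - 1*15) - P(28, 36) = (31 + (1 - 1*15)) - 1*28 = (31 + (1 - 15)) - 28 = (31 - 14) - 28 = 17 - 28 = -11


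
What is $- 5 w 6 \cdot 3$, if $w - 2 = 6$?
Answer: $-720$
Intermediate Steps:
$w = 8$ ($w = 2 + 6 = 8$)
$- 5 w 6 \cdot 3 = \left(-5\right) 8 \cdot 6 \cdot 3 = \left(-40\right) 6 \cdot 3 = \left(-240\right) 3 = -720$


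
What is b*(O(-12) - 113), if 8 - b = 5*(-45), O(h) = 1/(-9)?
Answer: -237194/9 ≈ -26355.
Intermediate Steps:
O(h) = -⅑
b = 233 (b = 8 - 5*(-45) = 8 - 1*(-225) = 8 + 225 = 233)
b*(O(-12) - 113) = 233*(-⅑ - 113) = 233*(-1018/9) = -237194/9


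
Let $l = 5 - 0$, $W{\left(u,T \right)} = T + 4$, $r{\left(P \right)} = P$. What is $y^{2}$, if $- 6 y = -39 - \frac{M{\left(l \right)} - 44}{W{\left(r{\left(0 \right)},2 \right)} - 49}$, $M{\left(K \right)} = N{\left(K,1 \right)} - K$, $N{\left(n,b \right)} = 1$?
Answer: $\frac{330625}{7396} \approx 44.703$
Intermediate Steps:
$W{\left(u,T \right)} = 4 + T$
$l = 5$ ($l = 5 + 0 = 5$)
$M{\left(K \right)} = 1 - K$
$y = \frac{575}{86}$ ($y = - \frac{-39 - \frac{\left(1 - 5\right) - 44}{\left(4 + 2\right) - 49}}{6} = - \frac{-39 - \frac{\left(1 - 5\right) - 44}{6 - 49}}{6} = - \frac{-39 - \frac{-4 - 44}{-43}}{6} = - \frac{-39 - \left(-48\right) \left(- \frac{1}{43}\right)}{6} = - \frac{-39 - \frac{48}{43}}{6} = \left(- \frac{1}{6}\right) \left(- \frac{1725}{43}\right) = \frac{575}{86} \approx 6.686$)
$y^{2} = \left(\frac{575}{86}\right)^{2} = \frac{330625}{7396}$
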